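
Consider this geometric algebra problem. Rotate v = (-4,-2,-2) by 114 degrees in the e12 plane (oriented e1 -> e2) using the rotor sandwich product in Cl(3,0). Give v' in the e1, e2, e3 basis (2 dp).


Rotor R = cos(57deg) - sin(57deg)*e12
Rotation angle theta = 2 * 57 = 114 degrees in the e12 plane (e1 -> e2).
The component perpendicular to the plane (e3) is invariant: v'_3 = v3 = -2.00
cos(114deg) = -0.4067, sin(114deg) = 0.9135
v'_1 = v1*cos(theta) - v2*sin(theta) = -4*(-0.4067) - (-2)*0.9135 = 3.45
v'_2 = v1*sin(theta) + v2*cos(theta) = -4*0.9135 + (-2)*(-0.4067) = -2.84
v' = 3.45*e1 - 2.84*e2 - 2.00*e3


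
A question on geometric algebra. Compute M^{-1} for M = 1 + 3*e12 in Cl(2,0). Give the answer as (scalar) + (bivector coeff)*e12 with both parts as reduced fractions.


M = 1 + 3*e12, where e12^2 = -1.
Since M commutes with its reverse ~M = a - b*e12, M * ~M = a^2 - b^2*e12^2 = a^2 + b^2.
So M^{-1} = ~M / (a^2 + b^2) = (a - b*e12)/(a^2 + b^2).
a^2 + b^2 = 1 + 9 = 10
Scalar part = 1/10 = 1/10
Bivector coeff = -3/10 = -3/10
M^{-1} = 1/10 - 3/10*e12


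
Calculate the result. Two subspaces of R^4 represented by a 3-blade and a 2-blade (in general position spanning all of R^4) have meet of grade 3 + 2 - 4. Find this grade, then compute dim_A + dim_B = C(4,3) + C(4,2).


Meet grade = grade(A) + grade(B) - n
= 3 + 2 - 4 = 1
C(4,3) = 4
C(4,2) = 6
dim_A + dim_B = 4 + 6 = 10


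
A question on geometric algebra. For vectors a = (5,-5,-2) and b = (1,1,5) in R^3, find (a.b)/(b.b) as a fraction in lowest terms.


Projection coefficient = (a . b) / (b . b)
a . b = 5*1 + (-5)*1 + (-2)*5
= 5 + (-5) + (-10) = -10
b . b = 1^2 + 1^2 + 5^2
= 1 + 1 + 25 = 27
Coefficient = -10/27
In lowest terms: -10/27


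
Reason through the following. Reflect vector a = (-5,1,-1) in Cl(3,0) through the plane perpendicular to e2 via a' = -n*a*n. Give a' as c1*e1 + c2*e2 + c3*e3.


Reflection formula: a' = -n*a*n, with n = e2 (unit vector, n^2 = 1).
For reflection through hyperplane perp to e2:
The component along e2 flips sign, others stay.
a = (-5, 1, -1)
a' = (-5, -1, -1)
a' = -5*e1 - 1*e2 - 1*e3


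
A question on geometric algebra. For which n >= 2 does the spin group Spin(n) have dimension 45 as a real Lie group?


dim Spin(n) = dim so(n) = n(n-1)/2.
Solve n(n-1)/2 = 45, i.e. n^2 - n - 90 = 0.
Discriminant = 1 + 8*45 = 361
n = (1 + sqrt(361))/2 = (1 + 19)/2 = 10


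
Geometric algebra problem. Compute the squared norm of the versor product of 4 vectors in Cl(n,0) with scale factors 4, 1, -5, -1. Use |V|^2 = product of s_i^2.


Each vector v_i has |v_i|^2 = s_i^2
Squared scales: 4^2 = 16, 1^2 = 1, (-5)^2 = 25, (-1)^2 = 1
|V|^2 = 16 * 1 * 25 * 1
= 400


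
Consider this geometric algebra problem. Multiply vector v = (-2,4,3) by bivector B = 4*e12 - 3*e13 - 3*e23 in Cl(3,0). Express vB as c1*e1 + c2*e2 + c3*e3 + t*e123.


vB has grade-1 (vector) and grade-3 (trivector) parts: vB = (v _| B) + (v ^ B).
Vector part <vB>_1:
  e1: -v2*b12 - v3*b13 = -(4)*(4) - (3)*(-3) = -7
  e2: v1*b12 - v3*b23 = (-2)*(4) - (3)*(-3) = 1
  e3: v1*b13 + v2*b23 = (-2)*(-3) + (4)*(-3) = -6
Trivector part <vB>_3:
  e123: v1*b23 - v2*b13 + v3*b12 = (-2)*(-3) - (4)*(-3) + (3)*(4) = 30
vB = -7*e1 + 1*e2 - 6*e3 + 30*e123


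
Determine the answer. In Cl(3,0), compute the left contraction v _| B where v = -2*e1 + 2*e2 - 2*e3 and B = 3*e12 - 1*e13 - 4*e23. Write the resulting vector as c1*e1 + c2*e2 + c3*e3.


Left contraction v _| B = <vB>_1 (grade-1 part of the geometric product vB).
Using e1_|e12 = e2, e2_|e12 = -e1, e1_|e13 = e3, e3_|e13 = -e1, e2_|e23 = e3, e3_|e23 = -e2:
e1 coeff: -v2*b12 - v3*b13 = -(2)*(3) - (-2)*(-1) = -8
e2 coeff: v1*b12 - v3*b23 = (-2)*(3) - (-2)*(-4) = -14
e3 coeff: v1*b13 + v2*b23 = (-2)*(-1) + (2)*(-4) = -6
v _| B = -8*e1 - 14*e2 - 6*e3


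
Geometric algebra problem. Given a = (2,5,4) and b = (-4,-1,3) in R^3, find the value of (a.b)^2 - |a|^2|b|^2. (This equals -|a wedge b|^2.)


a . b = 2*(-4) + 5*(-1) + 4*3
= -8 + (-5) + 12 = -1
|a|^2 = 2^2 + 5^2 + 4^2 = 45
|b|^2 = (-4)^2 + (-1)^2 + 3^2 = 26
(a.b)^2 = (-1)^2 = 1
|a|^2 * |b|^2 = 45 * 26 = 1170
Result = 1 - 1170 = -1169


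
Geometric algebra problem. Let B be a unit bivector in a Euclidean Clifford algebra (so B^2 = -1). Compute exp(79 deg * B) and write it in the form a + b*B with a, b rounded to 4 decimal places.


For a unit bivector B with B^2 = -1, the exponential series gives
e^(theta*B) = cos(theta) + sin(theta)*B (the GA analogue of Euler's formula).
theta = 79 degrees = 1.37881 rad
cos(79 deg) = 0.1908
sin(79 deg) = 0.9816
exp(theta*B) = 0.1908 + 0.9816*B


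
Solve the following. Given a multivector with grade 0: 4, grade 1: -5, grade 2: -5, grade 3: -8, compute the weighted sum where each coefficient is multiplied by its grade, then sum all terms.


Grade-weighted sum = sum of grade_k * coefficient_k
0*4 = 0
1*(-5) = -5
2*(-5) = -10
3*(-8) = -24
Total = 0 + (-5) + (-10) + (-24) = -39


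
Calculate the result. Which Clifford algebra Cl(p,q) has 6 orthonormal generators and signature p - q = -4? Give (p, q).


We need p + q = 6 and p - q = -4.
Adding: 2p = 6 + (-4) = 2, so p = 1.
Then q = 6 - 1 = 5.
(p, q) = (1, 5)


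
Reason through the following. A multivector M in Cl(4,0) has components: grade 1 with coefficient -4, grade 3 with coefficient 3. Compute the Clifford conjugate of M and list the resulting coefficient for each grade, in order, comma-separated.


Clifford conjugate sign for grade k: (-1)^(k(k+1)/2)
Grade 1: (-1)^(1*2/2) = (-1)^1 = -1, coeff -4 -> 4
Grade 3: (-1)^(3*4/2) = (-1)^6 = 1, coeff 3 -> 3
Conjugated coefficients: 4, 3


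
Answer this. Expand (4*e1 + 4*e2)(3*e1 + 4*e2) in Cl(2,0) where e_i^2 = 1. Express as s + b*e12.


Expand: (4*e1 + 4*e2)(3*e1 + 4*e2)
= 4*3*e1e1 + 4*4*e1e2 + 4*3*e2e1 + 4*4*e2e2
Using e1^2 = e2^2 = 1, e2e1 = -e1e2:
Scalar part s = 4*3 + 4*4 = 12 + 16 = 28
Bivector part b = 4*4 - 4*3 = 16 - 12 = 4
uv = 28 + 4*e12


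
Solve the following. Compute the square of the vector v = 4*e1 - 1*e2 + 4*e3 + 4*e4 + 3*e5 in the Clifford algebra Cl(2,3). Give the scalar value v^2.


v^2 = sum of c_i^2 * e_i^2
Positive signature terms (e_i^2 = +1): 4^2 + (-1)^2 = 17
Negative signature terms (e_j^2 = -1): 4^2 + 4^2 + 3^2 = 41
v^2 = 17 - 41 = -24


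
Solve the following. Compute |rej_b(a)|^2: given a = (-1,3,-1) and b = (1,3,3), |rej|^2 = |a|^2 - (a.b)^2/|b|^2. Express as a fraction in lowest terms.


|a|^2 = (-1)^2 + 3^2 + (-1)^2 = 11
|b|^2 = 1^2 + 3^2 + 3^2 = 19
a . b = (-1)*1 + 3*3 + (-1)*3 = 5
(a.b)^2 = 5^2 = 25
|rej|^2 = 11 - 25/19
= (209 - 25)/19
= 184/19
In lowest terms: 184/19


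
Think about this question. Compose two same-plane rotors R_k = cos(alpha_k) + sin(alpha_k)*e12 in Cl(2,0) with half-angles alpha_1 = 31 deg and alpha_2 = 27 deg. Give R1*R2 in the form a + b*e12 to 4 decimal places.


Same-plane rotors commute and their half-angles add:
R1*R2 = cos(a1 + a2) + sin(a1 + a2)*e12.
a1 + a2 = 31 + 27 = 58 deg
cos(58 deg) = 0.5299
sin(58 deg) = 0.8480
R1*R2 = 0.5299 + 0.8480*e12


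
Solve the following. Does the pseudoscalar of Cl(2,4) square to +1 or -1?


The pseudoscalar I = e1...e_n (product of all n generators) of Cl(p,q) satisfies I^2 = (-1)^(q + n(n-1)/2).
p = 2, q = 4, n = p + q = 6
n(n-1)/2 = 6 * 5 / 2 = 15
Exponent = q + n(n-1)/2 = 4 + 15 = 19
I^2 = (-1)^19 = -1


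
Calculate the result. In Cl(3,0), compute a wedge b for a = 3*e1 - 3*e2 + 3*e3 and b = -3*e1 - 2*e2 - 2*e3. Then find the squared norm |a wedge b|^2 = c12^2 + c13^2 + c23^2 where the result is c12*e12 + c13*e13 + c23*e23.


a wedge b = (a1*b2 - a2*b1)*e12 + (a1*b3 - a3*b1)*e13 + (a2*b3 - a3*b2)*e23
e12 coeff: 3*(-2) - (-3)*(-3) = -6 - 9 = -15
e13 coeff: 3*(-2) - 3*(-3) = -6 - (-9) = 3
e23 coeff: (-3)*(-2) - 3*(-2) = 6 - (-6) = 12
|a wedge b|^2 = (-15)^2 + 3^2 + 12^2
= 225 + 9 + 144
= 378


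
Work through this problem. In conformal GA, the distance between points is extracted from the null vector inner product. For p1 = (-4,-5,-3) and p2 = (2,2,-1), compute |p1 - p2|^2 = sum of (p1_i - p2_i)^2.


p1 - p2 = (-6, -7, -2)
|p1 - p2|^2 = (-6)^2 + (-7)^2 + (-2)^2
= 36 + 49 + 4
= 89


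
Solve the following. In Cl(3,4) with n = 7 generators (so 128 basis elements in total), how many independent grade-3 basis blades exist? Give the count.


Number of grade-k basis blades in Cl(p,q) with n = p + q is C(n, k).
n = 3 + 4 = 7
C(7, 3) = 7! / (3! * 4!)
= 5040 / (6 * 24)
= 35


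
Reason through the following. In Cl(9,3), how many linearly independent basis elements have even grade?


Even subalgebra dimension = 2^(n-1)
n = 9 + 3 = 12
2^(12 - 1) = 2^11 = 2048
Verification: sum of C(12,k) for even k = 1 + 66 + 495 + 924 + 495 + 66 + 1 = 2048
Result = 2048


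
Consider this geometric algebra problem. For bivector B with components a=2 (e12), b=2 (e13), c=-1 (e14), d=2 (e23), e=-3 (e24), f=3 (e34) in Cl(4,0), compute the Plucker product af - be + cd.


Plucker relation: af - be + cd
a*f = 2*3 = 6
b*e = 2*(-3) = -6
c*d = (-1)*2 = -2
af - be + cd = 6 - (-6) + (-2)
= 10


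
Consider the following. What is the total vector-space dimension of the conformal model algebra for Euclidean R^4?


The conformal model of R^4 uses Cl(5,1): the 4 Euclidean generators plus two extra orthogonal generators e+ (e+^2 = +1) and e- (e-^2 = -1), from which the null vectors e0, einf are built.
Number of generators m = 4 + 2 = 6.
dim Cl(p,q) = 2^m = 2^6 = 64


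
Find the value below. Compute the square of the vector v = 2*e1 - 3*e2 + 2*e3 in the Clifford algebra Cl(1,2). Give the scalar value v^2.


v^2 = sum of c_i^2 * e_i^2
Positive signature terms (e_i^2 = +1): 2^2 = 4
Negative signature terms (e_j^2 = -1): (-3)^2 + 2^2 = 13
v^2 = 4 - 13 = -9


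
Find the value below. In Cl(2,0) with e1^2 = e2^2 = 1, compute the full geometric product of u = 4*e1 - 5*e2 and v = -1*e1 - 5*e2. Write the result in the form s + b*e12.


Expand: (4*e1 - 5*e2)(-1*e1 - 5*e2)
= 4*(-1)*e1e1 + 4*(-5)*e1e2 + (-5)*(-1)*e2e1 + (-5)*(-5)*e2e2
Using e1^2 = e2^2 = 1, e2e1 = -e1e2:
Scalar part s = 4*(-1) + (-5)*(-5) = -4 + 25 = 21
Bivector part b = 4*(-5) - (-5)*(-1) = -20 - 5 = -25
uv = 21 - 25*e12


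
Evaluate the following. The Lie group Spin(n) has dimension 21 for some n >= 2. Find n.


dim Spin(n) = dim so(n) = n(n-1)/2.
Solve n(n-1)/2 = 21, i.e. n^2 - n - 42 = 0.
Discriminant = 1 + 8*21 = 169
n = (1 + sqrt(169))/2 = (1 + 13)/2 = 7


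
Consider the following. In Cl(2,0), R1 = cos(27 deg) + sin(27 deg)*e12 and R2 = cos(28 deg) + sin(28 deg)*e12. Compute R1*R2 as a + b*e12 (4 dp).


Same-plane rotors commute and their half-angles add:
R1*R2 = cos(a1 + a2) + sin(a1 + a2)*e12.
a1 + a2 = 27 + 28 = 55 deg
cos(55 deg) = 0.5736
sin(55 deg) = 0.8192
R1*R2 = 0.5736 + 0.8192*e12


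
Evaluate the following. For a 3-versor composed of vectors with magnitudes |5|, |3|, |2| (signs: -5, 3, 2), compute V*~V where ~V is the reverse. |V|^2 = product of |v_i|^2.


Each vector v_i has |v_i|^2 = s_i^2
Squared scales: (-5)^2 = 25, 3^2 = 9, 2^2 = 4
|V|^2 = 25 * 9 * 4
= 900


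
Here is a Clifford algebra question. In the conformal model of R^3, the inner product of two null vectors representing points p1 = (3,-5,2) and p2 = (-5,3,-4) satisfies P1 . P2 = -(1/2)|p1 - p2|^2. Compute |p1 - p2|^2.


p1 - p2 = (8, -8, 6)
|p1 - p2|^2 = 8^2 + (-8)^2 + 6^2
= 64 + 64 + 36
= 164


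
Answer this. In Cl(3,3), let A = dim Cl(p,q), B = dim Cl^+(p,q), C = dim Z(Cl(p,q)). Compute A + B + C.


n = 3 + 3 = 6
Total dim = 2^6 = 64
Even subalgebra dim = 2^5 = 32
n is even, so center dim = 1
Sum = 64 + 32 + 1 = 97


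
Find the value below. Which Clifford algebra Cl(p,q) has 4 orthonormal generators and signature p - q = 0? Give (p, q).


We need p + q = 4 and p - q = 0.
Adding: 2p = 4 + 0 = 4, so p = 2.
Then q = 4 - 2 = 2.
(p, q) = (2, 2)


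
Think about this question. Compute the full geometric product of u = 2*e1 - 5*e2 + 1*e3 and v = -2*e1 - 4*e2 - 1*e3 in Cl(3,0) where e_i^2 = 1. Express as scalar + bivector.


In Cl(3,0): e_i^2 = 1, e_ie_j = -e_je_i for i != j.
Scalar part = u . v = 2*(-2) + (-5)*(-4) + 1*(-1)
= -4 + 20 + (-1) = 15
e12 coeff = 2*(-4) - (-5)*(-2) = -8 - 10 = -18
e13 coeff = 2*(-1) - 1*(-2) = -2 - (-2) = 0
e23 coeff = (-5)*(-1) - 1*(-4) = 5 - (-4) = 9
uv = 15 - 18*e12 + 0*e13 + 9*e23


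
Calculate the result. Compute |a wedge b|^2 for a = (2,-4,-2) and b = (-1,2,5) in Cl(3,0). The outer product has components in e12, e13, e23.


a wedge b = (a1*b2 - a2*b1)*e12 + (a1*b3 - a3*b1)*e13 + (a2*b3 - a3*b2)*e23
e12 coeff: 2*2 - (-4)*(-1) = 4 - 4 = 0
e13 coeff: 2*5 - (-2)*(-1) = 10 - 2 = 8
e23 coeff: (-4)*5 - (-2)*2 = -20 - (-4) = -16
|a wedge b|^2 = 0^2 + 8^2 + (-16)^2
= 0 + 64 + 256
= 320


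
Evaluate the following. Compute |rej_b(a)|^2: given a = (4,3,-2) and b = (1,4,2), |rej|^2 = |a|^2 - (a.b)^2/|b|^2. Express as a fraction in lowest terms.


|a|^2 = 4^2 + 3^2 + (-2)^2 = 29
|b|^2 = 1^2 + 4^2 + 2^2 = 21
a . b = 4*1 + 3*4 + (-2)*2 = 12
(a.b)^2 = 12^2 = 144
|rej|^2 = 29 - 144/21
= (609 - 144)/21
= 465/21
In lowest terms: 155/7


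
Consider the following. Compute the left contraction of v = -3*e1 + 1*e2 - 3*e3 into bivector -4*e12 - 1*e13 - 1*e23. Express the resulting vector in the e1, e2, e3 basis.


Left contraction v _| B = <vB>_1 (grade-1 part of the geometric product vB).
Using e1_|e12 = e2, e2_|e12 = -e1, e1_|e13 = e3, e3_|e13 = -e1, e2_|e23 = e3, e3_|e23 = -e2:
e1 coeff: -v2*b12 - v3*b13 = -(1)*(-4) - (-3)*(-1) = 1
e2 coeff: v1*b12 - v3*b23 = (-3)*(-4) - (-3)*(-1) = 9
e3 coeff: v1*b13 + v2*b23 = (-3)*(-1) + (1)*(-1) = 2
v _| B = 1*e1 + 9*e2 + 2*e3


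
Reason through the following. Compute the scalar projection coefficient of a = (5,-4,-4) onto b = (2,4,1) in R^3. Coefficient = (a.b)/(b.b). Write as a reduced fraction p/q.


Projection coefficient = (a . b) / (b . b)
a . b = 5*2 + (-4)*4 + (-4)*1
= 10 + (-16) + (-4) = -10
b . b = 2^2 + 4^2 + 1^2
= 4 + 16 + 1 = 21
Coefficient = -10/21
In lowest terms: -10/21


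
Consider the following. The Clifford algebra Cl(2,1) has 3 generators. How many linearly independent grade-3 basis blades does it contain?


Number of grade-k basis blades in Cl(p,q) with n = p + q is C(n, k).
n = 2 + 1 = 3
C(3, 3) = 3! / (3! * 0!)
= 6 / (6 * 1)
= 1


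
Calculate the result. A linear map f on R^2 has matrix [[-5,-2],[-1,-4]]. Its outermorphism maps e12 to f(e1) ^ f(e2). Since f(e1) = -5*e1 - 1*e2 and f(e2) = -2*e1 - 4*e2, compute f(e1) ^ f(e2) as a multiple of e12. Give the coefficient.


The outermorphism of a linear map f sends e1^e2 to f(e1)^f(e2).
f(e1) = -5*e1 - 1*e2
f(e2) = -2*e1 - 4*e2
f(e1) ^ f(e2) = (-5*e1 - 1*e2) ^ (-2*e1 - 4*e2)
= (-5)*(-4)*e12 + (-1)*(-2)*e21
= (20 - 2)*e12
= 18*e12
Coefficient = 18


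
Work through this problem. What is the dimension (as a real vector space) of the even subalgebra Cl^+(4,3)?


Even subalgebra dimension = 2^(n-1)
n = 4 + 3 = 7
2^(7 - 1) = 2^6 = 64
Verification: sum of C(7,k) for even k = 1 + 21 + 35 + 7 = 64
Result = 64


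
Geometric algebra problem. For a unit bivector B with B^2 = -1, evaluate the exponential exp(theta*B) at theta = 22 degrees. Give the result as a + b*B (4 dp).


For a unit bivector B with B^2 = -1, the exponential series gives
e^(theta*B) = cos(theta) + sin(theta)*B (the GA analogue of Euler's formula).
theta = 22 degrees = 0.383972 rad
cos(22 deg) = 0.9272
sin(22 deg) = 0.3746
exp(theta*B) = 0.9272 + 0.3746*B


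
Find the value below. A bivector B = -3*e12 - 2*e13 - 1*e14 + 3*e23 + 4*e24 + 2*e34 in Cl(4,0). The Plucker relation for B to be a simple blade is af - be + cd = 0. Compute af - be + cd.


Plucker relation: af - be + cd
a*f = (-3)*2 = -6
b*e = (-2)*4 = -8
c*d = (-1)*3 = -3
af - be + cd = -6 - (-8) + (-3)
= -1


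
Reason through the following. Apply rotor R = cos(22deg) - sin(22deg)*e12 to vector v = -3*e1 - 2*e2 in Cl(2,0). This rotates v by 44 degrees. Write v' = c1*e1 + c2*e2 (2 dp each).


Rotor R = cos(22deg) - sin(22deg)*e12
Rotation angle theta = 2 * 22 = 44 degrees
v' = R*v*~R rotates v by theta.
cos(44deg) = 0.7193, sin(44deg) = 0.6947
v'_1 = -3*cos(44deg) - (-2)*sin(44deg)
= -3*0.7193 - (-2)*0.6947
= -0.77
v'_2 = -3*sin(44deg) + (-2)*cos(44deg)
= -3*0.6947 + (-2)*0.7193
= -3.52
v' = -0.77*e1 - 3.52*e2


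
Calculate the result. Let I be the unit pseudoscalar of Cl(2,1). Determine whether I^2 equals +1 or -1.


The pseudoscalar I = e1...e_n (product of all n generators) of Cl(p,q) satisfies I^2 = (-1)^(q + n(n-1)/2).
p = 2, q = 1, n = p + q = 3
n(n-1)/2 = 3 * 2 / 2 = 3
Exponent = q + n(n-1)/2 = 1 + 3 = 4
I^2 = (-1)^4 = +1


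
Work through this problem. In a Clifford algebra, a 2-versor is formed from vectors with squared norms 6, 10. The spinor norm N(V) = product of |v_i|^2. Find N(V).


Spinor norm N(V) = |v1|^2 * |v2|^2 * ... * |v2|^2
= 6 * 10
Running product: 6, 60
N(V) = 60


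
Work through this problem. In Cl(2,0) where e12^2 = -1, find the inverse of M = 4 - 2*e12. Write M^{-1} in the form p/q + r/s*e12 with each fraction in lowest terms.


M = 4 - 2*e12, where e12^2 = -1.
Since M commutes with its reverse ~M = a - b*e12, M * ~M = a^2 - b^2*e12^2 = a^2 + b^2.
So M^{-1} = ~M / (a^2 + b^2) = (a - b*e12)/(a^2 + b^2).
a^2 + b^2 = 16 + 4 = 20
Scalar part = 4/20 = 1/5
Bivector coeff = 2/20 = 1/10
M^{-1} = 1/5 + 1/10*e12


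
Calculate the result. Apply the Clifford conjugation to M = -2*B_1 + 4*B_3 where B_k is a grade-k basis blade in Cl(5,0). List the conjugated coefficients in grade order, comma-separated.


Clifford conjugate sign for grade k: (-1)^(k(k+1)/2)
Grade 1: (-1)^(1*2/2) = (-1)^1 = -1, coeff -2 -> 2
Grade 3: (-1)^(3*4/2) = (-1)^6 = 1, coeff 4 -> 4
Conjugated coefficients: 2, 4


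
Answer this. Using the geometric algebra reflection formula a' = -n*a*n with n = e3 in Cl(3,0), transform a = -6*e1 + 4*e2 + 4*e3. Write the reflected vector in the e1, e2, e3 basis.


Reflection formula: a' = -n*a*n, with n = e3 (unit vector, n^2 = 1).
For reflection through hyperplane perp to e3:
The component along e3 flips sign, others stay.
a = (-6, 4, 4)
a' = (-6, 4, -4)
a' = -6*e1 + 4*e2 - 4*e3


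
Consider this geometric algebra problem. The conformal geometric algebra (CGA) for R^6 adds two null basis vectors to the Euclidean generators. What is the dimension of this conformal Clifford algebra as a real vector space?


The conformal model of R^6 uses Cl(7,1): the 6 Euclidean generators plus two extra orthogonal generators e+ (e+^2 = +1) and e- (e-^2 = -1), from which the null vectors e0, einf are built.
Number of generators m = 6 + 2 = 8.
dim Cl(p,q) = 2^m = 2^8 = 256


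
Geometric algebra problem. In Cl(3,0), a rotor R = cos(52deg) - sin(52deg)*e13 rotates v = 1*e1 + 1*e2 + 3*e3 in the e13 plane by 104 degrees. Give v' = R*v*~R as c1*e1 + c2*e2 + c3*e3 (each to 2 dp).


Rotor R = cos(52deg) - sin(52deg)*e13
Rotation angle theta = 2 * 52 = 104 degrees in the e13 plane (e1 -> e3).
The component perpendicular to the plane (e2) is invariant: v'_2 = v2 = 1.00
cos(104deg) = -0.2419, sin(104deg) = 0.9703
v'_1 = v1*cos(theta) - v3*sin(theta) = 1*(-0.2419) - 3*0.9703 = -3.15
v'_3 = v1*sin(theta) + v3*cos(theta) = 1*0.9703 + 3*(-0.2419) = 0.24
v' = -3.15*e1 + 1.00*e2 + 0.24*e3


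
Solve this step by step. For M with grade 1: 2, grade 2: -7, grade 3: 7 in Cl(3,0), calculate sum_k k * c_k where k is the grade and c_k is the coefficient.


Grade-weighted sum = sum of grade_k * coefficient_k
1*2 = 2
2*(-7) = -14
3*7 = 21
Total = 2 + (-14) + 21 = 9


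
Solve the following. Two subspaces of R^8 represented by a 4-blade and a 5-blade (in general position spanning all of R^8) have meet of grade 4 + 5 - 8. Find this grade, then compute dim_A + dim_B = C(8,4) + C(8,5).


Meet grade = grade(A) + grade(B) - n
= 4 + 5 - 8 = 1
C(8,4) = 70
C(8,5) = 56
dim_A + dim_B = 70 + 56 = 126


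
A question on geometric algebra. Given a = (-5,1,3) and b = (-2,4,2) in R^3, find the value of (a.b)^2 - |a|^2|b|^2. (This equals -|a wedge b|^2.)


a . b = (-5)*(-2) + 1*4 + 3*2
= 10 + 4 + 6 = 20
|a|^2 = (-5)^2 + 1^2 + 3^2 = 35
|b|^2 = (-2)^2 + 4^2 + 2^2 = 24
(a.b)^2 = 20^2 = 400
|a|^2 * |b|^2 = 35 * 24 = 840
Result = 400 - 840 = -440


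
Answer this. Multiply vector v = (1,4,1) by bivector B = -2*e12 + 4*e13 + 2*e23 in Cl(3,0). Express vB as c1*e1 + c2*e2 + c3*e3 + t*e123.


vB has grade-1 (vector) and grade-3 (trivector) parts: vB = (v _| B) + (v ^ B).
Vector part <vB>_1:
  e1: -v2*b12 - v3*b13 = -(4)*(-2) - (1)*(4) = 4
  e2: v1*b12 - v3*b23 = (1)*(-2) - (1)*(2) = -4
  e3: v1*b13 + v2*b23 = (1)*(4) + (4)*(2) = 12
Trivector part <vB>_3:
  e123: v1*b23 - v2*b13 + v3*b12 = (1)*(2) - (4)*(4) + (1)*(-2) = -16
vB = 4*e1 - 4*e2 + 12*e3 - 16*e123


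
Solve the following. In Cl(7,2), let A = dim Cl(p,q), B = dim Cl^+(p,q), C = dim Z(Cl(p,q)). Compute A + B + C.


n = 7 + 2 = 9
Total dim = 2^9 = 512
Even subalgebra dim = 2^8 = 256
n is odd, so center dim = 2
Sum = 512 + 256 + 2 = 770


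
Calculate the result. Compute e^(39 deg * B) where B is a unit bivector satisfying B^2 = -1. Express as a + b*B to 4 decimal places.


For a unit bivector B with B^2 = -1, the exponential series gives
e^(theta*B) = cos(theta) + sin(theta)*B (the GA analogue of Euler's formula).
theta = 39 degrees = 0.680678 rad
cos(39 deg) = 0.7771
sin(39 deg) = 0.6293
exp(theta*B) = 0.7771 + 0.6293*B


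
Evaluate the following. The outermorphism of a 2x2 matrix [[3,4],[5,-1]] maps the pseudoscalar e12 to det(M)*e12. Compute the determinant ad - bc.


The outermorphism of a linear map f sends e1^e2 to f(e1)^f(e2).
f(e1) = 3*e1 + 5*e2
f(e2) = 4*e1 - 1*e2
f(e1) ^ f(e2) = (3*e1 + 5*e2) ^ (4*e1 - 1*e2)
= 3*(-1)*e12 + 5*4*e21
= (-3 - 20)*e12
= -23*e12
Coefficient = -23


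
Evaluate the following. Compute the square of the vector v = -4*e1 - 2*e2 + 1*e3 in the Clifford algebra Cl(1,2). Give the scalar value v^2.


v^2 = sum of c_i^2 * e_i^2
Positive signature terms (e_i^2 = +1): (-4)^2 = 16
Negative signature terms (e_j^2 = -1): (-2)^2 + 1^2 = 5
v^2 = 16 - 5 = 11


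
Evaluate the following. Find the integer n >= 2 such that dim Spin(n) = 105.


dim Spin(n) = dim so(n) = n(n-1)/2.
Solve n(n-1)/2 = 105, i.e. n^2 - n - 210 = 0.
Discriminant = 1 + 8*105 = 841
n = (1 + sqrt(841))/2 = (1 + 29)/2 = 15


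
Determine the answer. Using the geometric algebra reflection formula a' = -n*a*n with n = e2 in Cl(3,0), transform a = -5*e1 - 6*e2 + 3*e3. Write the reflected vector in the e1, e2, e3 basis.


Reflection formula: a' = -n*a*n, with n = e2 (unit vector, n^2 = 1).
For reflection through hyperplane perp to e2:
The component along e2 flips sign, others stay.
a = (-5, -6, 3)
a' = (-5, 6, 3)
a' = -5*e1 + 6*e2 + 3*e3


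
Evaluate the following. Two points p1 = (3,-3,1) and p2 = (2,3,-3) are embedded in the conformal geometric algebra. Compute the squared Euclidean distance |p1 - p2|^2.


p1 - p2 = (1, -6, 4)
|p1 - p2|^2 = 1^2 + (-6)^2 + 4^2
= 1 + 36 + 16
= 53


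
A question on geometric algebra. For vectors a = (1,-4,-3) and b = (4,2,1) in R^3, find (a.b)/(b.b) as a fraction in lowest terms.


Projection coefficient = (a . b) / (b . b)
a . b = 1*4 + (-4)*2 + (-3)*1
= 4 + (-8) + (-3) = -7
b . b = 4^2 + 2^2 + 1^2
= 16 + 4 + 1 = 21
Coefficient = -7/21
In lowest terms: -1/3


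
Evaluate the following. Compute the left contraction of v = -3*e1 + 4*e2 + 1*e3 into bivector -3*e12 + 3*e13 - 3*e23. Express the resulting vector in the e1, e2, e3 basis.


Left contraction v _| B = <vB>_1 (grade-1 part of the geometric product vB).
Using e1_|e12 = e2, e2_|e12 = -e1, e1_|e13 = e3, e3_|e13 = -e1, e2_|e23 = e3, e3_|e23 = -e2:
e1 coeff: -v2*b12 - v3*b13 = -(4)*(-3) - (1)*(3) = 9
e2 coeff: v1*b12 - v3*b23 = (-3)*(-3) - (1)*(-3) = 12
e3 coeff: v1*b13 + v2*b23 = (-3)*(3) + (4)*(-3) = -21
v _| B = 9*e1 + 12*e2 - 21*e3


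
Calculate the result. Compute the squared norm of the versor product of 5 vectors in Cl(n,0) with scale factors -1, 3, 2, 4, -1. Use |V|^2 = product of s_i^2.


Each vector v_i has |v_i|^2 = s_i^2
Squared scales: (-1)^2 = 1, 3^2 = 9, 2^2 = 4, 4^2 = 16, (-1)^2 = 1
|V|^2 = 1 * 9 * 4 * 16 * 1
= 576


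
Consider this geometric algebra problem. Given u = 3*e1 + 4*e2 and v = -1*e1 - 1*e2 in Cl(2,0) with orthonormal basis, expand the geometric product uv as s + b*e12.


Expand: (3*e1 + 4*e2)(-1*e1 - 1*e2)
= 3*(-1)*e1e1 + 3*(-1)*e1e2 + 4*(-1)*e2e1 + 4*(-1)*e2e2
Using e1^2 = e2^2 = 1, e2e1 = -e1e2:
Scalar part s = 3*(-1) + 4*(-1) = -3 + (-4) = -7
Bivector part b = 3*(-1) - 4*(-1) = -3 - (-4) = 1
uv = -7 + 1*e12


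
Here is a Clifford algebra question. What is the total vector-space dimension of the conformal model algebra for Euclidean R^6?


The conformal model of R^6 uses Cl(7,1): the 6 Euclidean generators plus two extra orthogonal generators e+ (e+^2 = +1) and e- (e-^2 = -1), from which the null vectors e0, einf are built.
Number of generators m = 6 + 2 = 8.
dim Cl(p,q) = 2^m = 2^8 = 256


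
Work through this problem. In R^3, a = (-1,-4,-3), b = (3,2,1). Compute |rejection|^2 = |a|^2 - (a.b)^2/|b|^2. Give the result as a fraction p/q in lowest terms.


|a|^2 = (-1)^2 + (-4)^2 + (-3)^2 = 26
|b|^2 = 3^2 + 2^2 + 1^2 = 14
a . b = (-1)*3 + (-4)*2 + (-3)*1 = -14
(a.b)^2 = (-14)^2 = 196
|rej|^2 = 26 - 196/14
= (364 - 196)/14
= 168/14
In lowest terms: 12/1


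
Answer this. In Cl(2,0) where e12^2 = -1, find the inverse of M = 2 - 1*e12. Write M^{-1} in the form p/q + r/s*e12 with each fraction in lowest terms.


M = 2 - 1*e12, where e12^2 = -1.
Since M commutes with its reverse ~M = a - b*e12, M * ~M = a^2 - b^2*e12^2 = a^2 + b^2.
So M^{-1} = ~M / (a^2 + b^2) = (a - b*e12)/(a^2 + b^2).
a^2 + b^2 = 4 + 1 = 5
Scalar part = 2/5 = 2/5
Bivector coeff = 1/5 = 1/5
M^{-1} = 2/5 + 1/5*e12


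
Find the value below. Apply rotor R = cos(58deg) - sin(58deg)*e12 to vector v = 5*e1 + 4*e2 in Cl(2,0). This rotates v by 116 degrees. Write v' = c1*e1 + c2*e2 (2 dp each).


Rotor R = cos(58deg) - sin(58deg)*e12
Rotation angle theta = 2 * 58 = 116 degrees
v' = R*v*~R rotates v by theta.
cos(116deg) = -0.4384, sin(116deg) = 0.8988
v'_1 = 5*cos(116deg) - 4*sin(116deg)
= 5*(-0.4384) - 4*0.8988
= -5.79
v'_2 = 5*sin(116deg) + 4*cos(116deg)
= 5*0.8988 + 4*(-0.4384)
= 2.74
v' = -5.79*e1 + 2.74*e2


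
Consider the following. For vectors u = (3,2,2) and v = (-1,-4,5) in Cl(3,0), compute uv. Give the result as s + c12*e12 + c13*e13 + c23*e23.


In Cl(3,0): e_i^2 = 1, e_ie_j = -e_je_i for i != j.
Scalar part = u . v = 3*(-1) + 2*(-4) + 2*5
= -3 + (-8) + 10 = -1
e12 coeff = 3*(-4) - 2*(-1) = -12 - (-2) = -10
e13 coeff = 3*5 - 2*(-1) = 15 - (-2) = 17
e23 coeff = 2*5 - 2*(-4) = 10 - (-8) = 18
uv = -1 - 10*e12 + 17*e13 + 18*e23


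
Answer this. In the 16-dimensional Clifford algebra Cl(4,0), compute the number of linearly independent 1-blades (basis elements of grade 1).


Number of grade-k basis blades in Cl(p,q) with n = p + q is C(n, k).
n = 4 + 0 = 4
C(4, 1) = 4! / (1! * 3!)
= 24 / (1 * 6)
= 4


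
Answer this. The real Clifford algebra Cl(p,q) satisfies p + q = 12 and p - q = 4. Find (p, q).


We need p + q = 12 and p - q = 4.
Adding: 2p = 12 + 4 = 16, so p = 8.
Then q = 12 - 8 = 4.
(p, q) = (8, 4)


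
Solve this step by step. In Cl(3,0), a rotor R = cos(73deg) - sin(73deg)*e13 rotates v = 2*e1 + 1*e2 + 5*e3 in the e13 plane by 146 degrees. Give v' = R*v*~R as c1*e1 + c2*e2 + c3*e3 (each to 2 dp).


Rotor R = cos(73deg) - sin(73deg)*e13
Rotation angle theta = 2 * 73 = 146 degrees in the e13 plane (e1 -> e3).
The component perpendicular to the plane (e2) is invariant: v'_2 = v2 = 1.00
cos(146deg) = -0.8290, sin(146deg) = 0.5592
v'_1 = v1*cos(theta) - v3*sin(theta) = 2*(-0.8290) - 5*0.5592 = -4.45
v'_3 = v1*sin(theta) + v3*cos(theta) = 2*0.5592 + 5*(-0.8290) = -3.03
v' = -4.45*e1 + 1.00*e2 - 3.03*e3


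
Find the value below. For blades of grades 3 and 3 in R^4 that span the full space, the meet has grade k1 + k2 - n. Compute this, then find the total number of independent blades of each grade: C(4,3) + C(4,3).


Meet grade = grade(A) + grade(B) - n
= 3 + 3 - 4 = 2
C(4,3) = 4
C(4,3) = 4
dim_A + dim_B = 4 + 4 = 8


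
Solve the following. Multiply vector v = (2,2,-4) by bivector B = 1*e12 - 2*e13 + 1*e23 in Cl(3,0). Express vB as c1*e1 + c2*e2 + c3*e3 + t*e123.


vB has grade-1 (vector) and grade-3 (trivector) parts: vB = (v _| B) + (v ^ B).
Vector part <vB>_1:
  e1: -v2*b12 - v3*b13 = -(2)*(1) - (-4)*(-2) = -10
  e2: v1*b12 - v3*b23 = (2)*(1) - (-4)*(1) = 6
  e3: v1*b13 + v2*b23 = (2)*(-2) + (2)*(1) = -2
Trivector part <vB>_3:
  e123: v1*b23 - v2*b13 + v3*b12 = (2)*(1) - (2)*(-2) + (-4)*(1) = 2
vB = -10*e1 + 6*e2 - 2*e3 + 2*e123


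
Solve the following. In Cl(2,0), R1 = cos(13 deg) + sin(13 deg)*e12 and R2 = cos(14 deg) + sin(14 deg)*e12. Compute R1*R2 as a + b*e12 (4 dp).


Same-plane rotors commute and their half-angles add:
R1*R2 = cos(a1 + a2) + sin(a1 + a2)*e12.
a1 + a2 = 13 + 14 = 27 deg
cos(27 deg) = 0.8910
sin(27 deg) = 0.4540
R1*R2 = 0.8910 + 0.4540*e12


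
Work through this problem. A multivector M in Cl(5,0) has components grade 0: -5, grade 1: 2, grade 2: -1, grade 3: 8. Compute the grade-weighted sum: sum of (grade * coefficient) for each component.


Grade-weighted sum = sum of grade_k * coefficient_k
0*(-5) = 0
1*2 = 2
2*(-1) = -2
3*8 = 24
Total = 0 + 2 + (-2) + 24 = 24


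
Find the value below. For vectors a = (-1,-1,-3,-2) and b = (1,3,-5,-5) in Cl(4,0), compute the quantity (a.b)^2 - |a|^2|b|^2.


a . b = (-1)*1 + (-1)*3 + (-3)*(-5) + (-2)*(-5)
= -1 + (-3) + 15 + 10 = 21
|a|^2 = (-1)^2 + (-1)^2 + (-3)^2 + (-2)^2 = 15
|b|^2 = 1^2 + 3^2 + (-5)^2 + (-5)^2 = 60
(a.b)^2 = 21^2 = 441
|a|^2 * |b|^2 = 15 * 60 = 900
Result = 441 - 900 = -459


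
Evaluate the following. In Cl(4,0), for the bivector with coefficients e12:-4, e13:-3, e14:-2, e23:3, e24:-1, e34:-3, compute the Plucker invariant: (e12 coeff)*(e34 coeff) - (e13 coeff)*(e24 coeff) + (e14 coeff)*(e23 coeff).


Plucker relation: af - be + cd
a*f = (-4)*(-3) = 12
b*e = (-3)*(-1) = 3
c*d = (-2)*3 = -6
af - be + cd = 12 - 3 + (-6)
= 3


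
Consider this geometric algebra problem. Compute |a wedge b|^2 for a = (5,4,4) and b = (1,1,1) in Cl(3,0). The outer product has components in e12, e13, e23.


a wedge b = (a1*b2 - a2*b1)*e12 + (a1*b3 - a3*b1)*e13 + (a2*b3 - a3*b2)*e23
e12 coeff: 5*1 - 4*1 = 5 - 4 = 1
e13 coeff: 5*1 - 4*1 = 5 - 4 = 1
e23 coeff: 4*1 - 4*1 = 4 - 4 = 0
|a wedge b|^2 = 1^2 + 1^2 + 0^2
= 1 + 1 + 0
= 2


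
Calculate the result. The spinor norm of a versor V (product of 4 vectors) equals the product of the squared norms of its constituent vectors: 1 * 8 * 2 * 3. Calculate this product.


Spinor norm N(V) = |v1|^2 * |v2|^2 * ... * |v4|^2
= 1 * 8 * 2 * 3
Running product: 1, 8, 16, 48
N(V) = 48


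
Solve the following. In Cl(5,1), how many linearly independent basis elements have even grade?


Even subalgebra dimension = 2^(n-1)
n = 5 + 1 = 6
2^(6 - 1) = 2^5 = 32
Verification: sum of C(6,k) for even k = 1 + 15 + 15 + 1 = 32
Result = 32


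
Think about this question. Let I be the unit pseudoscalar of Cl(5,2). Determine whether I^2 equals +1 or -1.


The pseudoscalar I = e1...e_n (product of all n generators) of Cl(p,q) satisfies I^2 = (-1)^(q + n(n-1)/2).
p = 5, q = 2, n = p + q = 7
n(n-1)/2 = 7 * 6 / 2 = 21
Exponent = q + n(n-1)/2 = 2 + 21 = 23
I^2 = (-1)^23 = -1


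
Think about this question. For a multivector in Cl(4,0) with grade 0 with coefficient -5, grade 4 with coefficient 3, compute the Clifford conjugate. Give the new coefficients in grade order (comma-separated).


Clifford conjugate sign for grade k: (-1)^(k(k+1)/2)
Grade 0: (-1)^(0*1/2) = (-1)^0 = 1, coeff -5 -> -5
Grade 4: (-1)^(4*5/2) = (-1)^10 = 1, coeff 3 -> 3
Conjugated coefficients: -5, 3


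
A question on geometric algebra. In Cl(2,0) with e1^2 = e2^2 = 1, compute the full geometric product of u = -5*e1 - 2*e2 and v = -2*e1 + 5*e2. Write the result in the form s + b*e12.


Expand: (-5*e1 - 2*e2)(-2*e1 + 5*e2)
= (-5)*(-2)*e1e1 + (-5)*5*e1e2 + (-2)*(-2)*e2e1 + (-2)*5*e2e2
Using e1^2 = e2^2 = 1, e2e1 = -e1e2:
Scalar part s = (-5)*(-2) + (-2)*5 = 10 + (-10) = 0
Bivector part b = (-5)*5 - (-2)*(-2) = -25 - 4 = -29
uv = 0 - 29*e12


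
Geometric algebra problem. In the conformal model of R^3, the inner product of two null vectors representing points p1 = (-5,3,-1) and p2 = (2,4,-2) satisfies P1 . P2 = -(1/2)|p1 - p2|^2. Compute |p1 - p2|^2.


p1 - p2 = (-7, -1, 1)
|p1 - p2|^2 = (-7)^2 + (-1)^2 + 1^2
= 49 + 1 + 1
= 51


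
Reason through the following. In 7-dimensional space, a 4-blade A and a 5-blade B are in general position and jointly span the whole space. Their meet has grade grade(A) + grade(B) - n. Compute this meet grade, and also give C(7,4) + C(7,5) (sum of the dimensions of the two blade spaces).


Meet grade = grade(A) + grade(B) - n
= 4 + 5 - 7 = 2
C(7,4) = 35
C(7,5) = 21
dim_A + dim_B = 35 + 21 = 56


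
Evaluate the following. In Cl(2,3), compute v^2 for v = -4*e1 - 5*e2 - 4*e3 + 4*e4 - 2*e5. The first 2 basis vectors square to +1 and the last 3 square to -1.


v^2 = sum of c_i^2 * e_i^2
Positive signature terms (e_i^2 = +1): (-4)^2 + (-5)^2 = 41
Negative signature terms (e_j^2 = -1): (-4)^2 + 4^2 + (-2)^2 = 36
v^2 = 41 - 36 = 5


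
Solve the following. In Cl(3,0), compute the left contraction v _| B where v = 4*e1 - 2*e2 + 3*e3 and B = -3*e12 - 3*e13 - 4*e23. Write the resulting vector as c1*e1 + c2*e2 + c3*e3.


Left contraction v _| B = <vB>_1 (grade-1 part of the geometric product vB).
Using e1_|e12 = e2, e2_|e12 = -e1, e1_|e13 = e3, e3_|e13 = -e1, e2_|e23 = e3, e3_|e23 = -e2:
e1 coeff: -v2*b12 - v3*b13 = -(-2)*(-3) - (3)*(-3) = 3
e2 coeff: v1*b12 - v3*b23 = (4)*(-3) - (3)*(-4) = 0
e3 coeff: v1*b13 + v2*b23 = (4)*(-3) + (-2)*(-4) = -4
v _| B = 3*e1 + 0*e2 - 4*e3


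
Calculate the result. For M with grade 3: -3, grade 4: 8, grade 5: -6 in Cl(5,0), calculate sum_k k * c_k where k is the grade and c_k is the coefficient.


Grade-weighted sum = sum of grade_k * coefficient_k
3*(-3) = -9
4*8 = 32
5*(-6) = -30
Total = -9 + 32 + (-30) = -7


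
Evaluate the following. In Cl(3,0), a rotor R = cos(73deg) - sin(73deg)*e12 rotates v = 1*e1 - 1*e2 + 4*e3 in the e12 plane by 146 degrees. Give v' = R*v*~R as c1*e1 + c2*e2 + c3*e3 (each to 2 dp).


Rotor R = cos(73deg) - sin(73deg)*e12
Rotation angle theta = 2 * 73 = 146 degrees in the e12 plane (e1 -> e2).
The component perpendicular to the plane (e3) is invariant: v'_3 = v3 = 4.00
cos(146deg) = -0.8290, sin(146deg) = 0.5592
v'_1 = v1*cos(theta) - v2*sin(theta) = 1*(-0.8290) - (-1)*0.5592 = -0.27
v'_2 = v1*sin(theta) + v2*cos(theta) = 1*0.5592 + (-1)*(-0.8290) = 1.39
v' = -0.27*e1 + 1.39*e2 + 4.00*e3


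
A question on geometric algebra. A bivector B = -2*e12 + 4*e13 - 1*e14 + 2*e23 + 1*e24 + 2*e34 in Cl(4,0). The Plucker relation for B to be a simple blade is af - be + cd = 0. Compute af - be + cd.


Plucker relation: af - be + cd
a*f = (-2)*2 = -4
b*e = 4*1 = 4
c*d = (-1)*2 = -2
af - be + cd = -4 - 4 + (-2)
= -10


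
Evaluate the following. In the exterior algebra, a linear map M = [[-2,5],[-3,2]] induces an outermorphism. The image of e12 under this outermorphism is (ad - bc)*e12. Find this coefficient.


The outermorphism of a linear map f sends e1^e2 to f(e1)^f(e2).
f(e1) = -2*e1 - 3*e2
f(e2) = 5*e1 + 2*e2
f(e1) ^ f(e2) = (-2*e1 - 3*e2) ^ (5*e1 + 2*e2)
= (-2)*2*e12 + (-3)*5*e21
= (-4 - (-15))*e12
= 11*e12
Coefficient = 11


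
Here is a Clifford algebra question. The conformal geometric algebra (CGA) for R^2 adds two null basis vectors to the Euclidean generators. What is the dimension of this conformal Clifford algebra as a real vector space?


The conformal model of R^2 uses Cl(3,1): the 2 Euclidean generators plus two extra orthogonal generators e+ (e+^2 = +1) and e- (e-^2 = -1), from which the null vectors e0, einf are built.
Number of generators m = 2 + 2 = 4.
dim Cl(p,q) = 2^m = 2^4 = 16


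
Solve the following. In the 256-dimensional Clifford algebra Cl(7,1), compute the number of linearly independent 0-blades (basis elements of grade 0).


Number of grade-k basis blades in Cl(p,q) with n = p + q is C(n, k).
n = 7 + 1 = 8
C(8, 0) = 8! / (0! * 8!)
= 40320 / (1 * 40320)
= 1


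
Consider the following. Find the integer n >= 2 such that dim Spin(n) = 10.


dim Spin(n) = dim so(n) = n(n-1)/2.
Solve n(n-1)/2 = 10, i.e. n^2 - n - 20 = 0.
Discriminant = 1 + 8*10 = 81
n = (1 + sqrt(81))/2 = (1 + 9)/2 = 5


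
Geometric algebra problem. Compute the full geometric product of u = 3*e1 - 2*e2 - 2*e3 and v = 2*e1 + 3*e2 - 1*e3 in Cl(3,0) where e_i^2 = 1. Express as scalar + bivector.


In Cl(3,0): e_i^2 = 1, e_ie_j = -e_je_i for i != j.
Scalar part = u . v = 3*2 + (-2)*3 + (-2)*(-1)
= 6 + (-6) + 2 = 2
e12 coeff = 3*3 - (-2)*2 = 9 - (-4) = 13
e13 coeff = 3*(-1) - (-2)*2 = -3 - (-4) = 1
e23 coeff = (-2)*(-1) - (-2)*3 = 2 - (-6) = 8
uv = 2 + 13*e12 + 1*e13 + 8*e23


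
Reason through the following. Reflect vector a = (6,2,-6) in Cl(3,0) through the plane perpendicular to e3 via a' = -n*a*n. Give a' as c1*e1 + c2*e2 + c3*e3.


Reflection formula: a' = -n*a*n, with n = e3 (unit vector, n^2 = 1).
For reflection through hyperplane perp to e3:
The component along e3 flips sign, others stay.
a = (6, 2, -6)
a' = (6, 2, 6)
a' = 6*e1 + 2*e2 + 6*e3


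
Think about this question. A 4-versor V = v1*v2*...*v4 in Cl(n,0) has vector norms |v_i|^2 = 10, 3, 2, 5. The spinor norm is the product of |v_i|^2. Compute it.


Spinor norm N(V) = |v1|^2 * |v2|^2 * ... * |v4|^2
= 10 * 3 * 2 * 5
Running product: 10, 30, 60, 300
N(V) = 300


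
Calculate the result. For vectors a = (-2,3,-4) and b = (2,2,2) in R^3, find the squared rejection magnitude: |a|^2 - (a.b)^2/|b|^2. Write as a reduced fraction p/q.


|a|^2 = (-2)^2 + 3^2 + (-4)^2 = 29
|b|^2 = 2^2 + 2^2 + 2^2 = 12
a . b = (-2)*2 + 3*2 + (-4)*2 = -6
(a.b)^2 = (-6)^2 = 36
|rej|^2 = 29 - 36/12
= (348 - 36)/12
= 312/12
In lowest terms: 26/1


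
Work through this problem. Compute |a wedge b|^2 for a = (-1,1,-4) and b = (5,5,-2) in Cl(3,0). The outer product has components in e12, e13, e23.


a wedge b = (a1*b2 - a2*b1)*e12 + (a1*b3 - a3*b1)*e13 + (a2*b3 - a3*b2)*e23
e12 coeff: (-1)*5 - 1*5 = -5 - 5 = -10
e13 coeff: (-1)*(-2) - (-4)*5 = 2 - (-20) = 22
e23 coeff: 1*(-2) - (-4)*5 = -2 - (-20) = 18
|a wedge b|^2 = (-10)^2 + 22^2 + 18^2
= 100 + 484 + 324
= 908


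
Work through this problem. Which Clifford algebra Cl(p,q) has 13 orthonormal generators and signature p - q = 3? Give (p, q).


We need p + q = 13 and p - q = 3.
Adding: 2p = 13 + 3 = 16, so p = 8.
Then q = 13 - 8 = 5.
(p, q) = (8, 5)


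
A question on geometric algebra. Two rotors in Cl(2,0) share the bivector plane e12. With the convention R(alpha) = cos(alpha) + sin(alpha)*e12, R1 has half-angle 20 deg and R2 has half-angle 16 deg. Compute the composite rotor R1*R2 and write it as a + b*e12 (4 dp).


Same-plane rotors commute and their half-angles add:
R1*R2 = cos(a1 + a2) + sin(a1 + a2)*e12.
a1 + a2 = 20 + 16 = 36 deg
cos(36 deg) = 0.8090
sin(36 deg) = 0.5878
R1*R2 = 0.8090 + 0.5878*e12


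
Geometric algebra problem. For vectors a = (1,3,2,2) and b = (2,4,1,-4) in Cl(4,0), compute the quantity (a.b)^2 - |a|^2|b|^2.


a . b = 1*2 + 3*4 + 2*1 + 2*(-4)
= 2 + 12 + 2 + (-8) = 8
|a|^2 = 1^2 + 3^2 + 2^2 + 2^2 = 18
|b|^2 = 2^2 + 4^2 + 1^2 + (-4)^2 = 37
(a.b)^2 = 8^2 = 64
|a|^2 * |b|^2 = 18 * 37 = 666
Result = 64 - 666 = -602


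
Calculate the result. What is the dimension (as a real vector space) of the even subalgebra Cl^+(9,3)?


Even subalgebra dimension = 2^(n-1)
n = 9 + 3 = 12
2^(12 - 1) = 2^11 = 2048
Verification: sum of C(12,k) for even k = 1 + 66 + 495 + 924 + 495 + 66 + 1 = 2048
Result = 2048


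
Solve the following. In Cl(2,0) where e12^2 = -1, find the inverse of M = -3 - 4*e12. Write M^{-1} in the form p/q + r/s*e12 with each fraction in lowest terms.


M = -3 - 4*e12, where e12^2 = -1.
Since M commutes with its reverse ~M = a - b*e12, M * ~M = a^2 - b^2*e12^2 = a^2 + b^2.
So M^{-1} = ~M / (a^2 + b^2) = (a - b*e12)/(a^2 + b^2).
a^2 + b^2 = 9 + 16 = 25
Scalar part = -3/25 = -3/25
Bivector coeff = 4/25 = 4/25
M^{-1} = -3/25 + 4/25*e12
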